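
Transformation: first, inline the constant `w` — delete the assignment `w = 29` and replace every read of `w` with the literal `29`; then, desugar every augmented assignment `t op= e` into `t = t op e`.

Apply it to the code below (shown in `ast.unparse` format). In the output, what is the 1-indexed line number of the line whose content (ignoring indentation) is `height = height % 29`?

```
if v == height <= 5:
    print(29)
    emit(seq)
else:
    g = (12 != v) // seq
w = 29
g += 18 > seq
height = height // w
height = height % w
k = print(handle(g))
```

Transformed code:
if v == height <= 5:
    print(29)
    emit(seq)
else:
    g = (12 != v) // seq
g = g + (18 > seq)
height = height // 29
height = height % 29
k = print(handle(g))

8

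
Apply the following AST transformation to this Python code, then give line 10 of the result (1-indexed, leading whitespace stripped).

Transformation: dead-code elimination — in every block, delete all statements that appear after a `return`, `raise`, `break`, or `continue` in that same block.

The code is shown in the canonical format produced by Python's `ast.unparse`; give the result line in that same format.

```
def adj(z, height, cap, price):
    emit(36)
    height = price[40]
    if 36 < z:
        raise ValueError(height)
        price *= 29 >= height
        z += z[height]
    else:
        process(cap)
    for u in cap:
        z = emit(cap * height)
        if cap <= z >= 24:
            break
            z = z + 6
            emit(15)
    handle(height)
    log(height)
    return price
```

Transformed code:
def adj(z, height, cap, price):
    emit(36)
    height = price[40]
    if 36 < z:
        raise ValueError(height)
    else:
        process(cap)
    for u in cap:
        z = emit(cap * height)
        if cap <= z >= 24:
            break
    handle(height)
    log(height)
    return price

if cap <= z >= 24:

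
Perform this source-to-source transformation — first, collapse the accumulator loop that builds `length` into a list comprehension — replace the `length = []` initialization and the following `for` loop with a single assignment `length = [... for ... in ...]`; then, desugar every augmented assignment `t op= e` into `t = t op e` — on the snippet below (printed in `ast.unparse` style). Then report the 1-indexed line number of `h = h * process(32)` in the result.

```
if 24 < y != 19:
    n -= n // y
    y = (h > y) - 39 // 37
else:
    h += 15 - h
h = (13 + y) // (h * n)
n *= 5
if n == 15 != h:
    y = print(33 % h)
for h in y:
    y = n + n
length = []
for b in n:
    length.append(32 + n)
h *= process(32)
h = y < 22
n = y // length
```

13

Transformed code:
if 24 < y != 19:
    n = n - n // y
    y = (h > y) - 39 // 37
else:
    h = h + (15 - h)
h = (13 + y) // (h * n)
n = n * 5
if n == 15 != h:
    y = print(33 % h)
for h in y:
    y = n + n
length = [32 + n for b in n]
h = h * process(32)
h = y < 22
n = y // length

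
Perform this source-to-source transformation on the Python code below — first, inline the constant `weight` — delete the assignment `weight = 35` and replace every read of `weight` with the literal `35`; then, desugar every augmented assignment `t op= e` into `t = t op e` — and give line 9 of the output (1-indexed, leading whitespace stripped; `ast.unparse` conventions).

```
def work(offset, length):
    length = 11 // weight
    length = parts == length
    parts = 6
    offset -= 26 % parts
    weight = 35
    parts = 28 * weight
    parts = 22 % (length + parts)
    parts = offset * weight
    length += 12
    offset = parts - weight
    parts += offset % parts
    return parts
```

length = length + 12

Transformed code:
def work(offset, length):
    length = 11 // 35
    length = parts == length
    parts = 6
    offset = offset - 26 % parts
    parts = 28 * 35
    parts = 22 % (length + parts)
    parts = offset * 35
    length = length + 12
    offset = parts - 35
    parts = parts + offset % parts
    return parts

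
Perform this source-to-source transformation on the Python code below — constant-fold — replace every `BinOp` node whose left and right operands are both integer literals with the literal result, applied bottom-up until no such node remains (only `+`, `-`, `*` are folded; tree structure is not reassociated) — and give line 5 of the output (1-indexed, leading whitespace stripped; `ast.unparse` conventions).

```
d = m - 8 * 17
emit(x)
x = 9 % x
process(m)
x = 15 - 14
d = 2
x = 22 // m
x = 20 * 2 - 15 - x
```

Transformed code:
d = m - 136
emit(x)
x = 9 % x
process(m)
x = 1
d = 2
x = 22 // m
x = 25 - x

x = 1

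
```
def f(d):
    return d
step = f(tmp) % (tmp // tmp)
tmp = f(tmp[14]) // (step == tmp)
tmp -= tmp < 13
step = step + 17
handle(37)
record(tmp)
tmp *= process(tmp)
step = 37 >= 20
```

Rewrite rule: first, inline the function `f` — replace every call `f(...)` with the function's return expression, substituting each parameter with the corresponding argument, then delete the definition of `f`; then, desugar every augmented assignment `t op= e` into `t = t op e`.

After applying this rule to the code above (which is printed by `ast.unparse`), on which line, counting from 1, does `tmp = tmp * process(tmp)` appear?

7

Transformed code:
step = tmp % (tmp // tmp)
tmp = tmp[14] // (step == tmp)
tmp = tmp - (tmp < 13)
step = step + 17
handle(37)
record(tmp)
tmp = tmp * process(tmp)
step = 37 >= 20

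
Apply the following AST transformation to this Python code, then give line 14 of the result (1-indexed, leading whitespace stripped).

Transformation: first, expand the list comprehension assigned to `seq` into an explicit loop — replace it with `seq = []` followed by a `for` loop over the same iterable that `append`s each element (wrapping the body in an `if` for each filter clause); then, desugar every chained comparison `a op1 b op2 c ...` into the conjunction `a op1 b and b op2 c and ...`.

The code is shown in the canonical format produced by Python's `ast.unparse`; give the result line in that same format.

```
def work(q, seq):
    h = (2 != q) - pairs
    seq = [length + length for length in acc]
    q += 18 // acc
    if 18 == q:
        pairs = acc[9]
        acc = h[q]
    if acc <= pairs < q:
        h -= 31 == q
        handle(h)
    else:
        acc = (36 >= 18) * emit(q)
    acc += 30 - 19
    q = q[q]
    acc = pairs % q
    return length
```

Transformed code:
def work(q, seq):
    h = (2 != q) - pairs
    seq = []
    for length in acc:
        seq.append(length + length)
    q += 18 // acc
    if 18 == q:
        pairs = acc[9]
        acc = h[q]
    if acc <= pairs and pairs < q:
        h -= 31 == q
        handle(h)
    else:
        acc = (36 >= 18) * emit(q)
    acc += 30 - 19
    q = q[q]
    acc = pairs % q
    return length

acc = (36 >= 18) * emit(q)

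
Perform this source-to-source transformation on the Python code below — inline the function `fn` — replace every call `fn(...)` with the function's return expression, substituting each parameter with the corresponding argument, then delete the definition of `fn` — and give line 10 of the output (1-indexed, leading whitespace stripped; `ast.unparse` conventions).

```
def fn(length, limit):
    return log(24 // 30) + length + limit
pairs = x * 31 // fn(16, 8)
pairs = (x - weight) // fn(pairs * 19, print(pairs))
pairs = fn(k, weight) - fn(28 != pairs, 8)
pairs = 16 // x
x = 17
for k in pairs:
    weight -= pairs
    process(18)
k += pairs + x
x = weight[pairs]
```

Transformed code:
pairs = x * 31 // (log(24 // 30) + 16 + 8)
pairs = (x - weight) // (log(24 // 30) + pairs * 19 + print(pairs))
pairs = log(24 // 30) + k + weight - (log(24 // 30) + (28 != pairs) + 8)
pairs = 16 // x
x = 17
for k in pairs:
    weight -= pairs
    process(18)
k += pairs + x
x = weight[pairs]

x = weight[pairs]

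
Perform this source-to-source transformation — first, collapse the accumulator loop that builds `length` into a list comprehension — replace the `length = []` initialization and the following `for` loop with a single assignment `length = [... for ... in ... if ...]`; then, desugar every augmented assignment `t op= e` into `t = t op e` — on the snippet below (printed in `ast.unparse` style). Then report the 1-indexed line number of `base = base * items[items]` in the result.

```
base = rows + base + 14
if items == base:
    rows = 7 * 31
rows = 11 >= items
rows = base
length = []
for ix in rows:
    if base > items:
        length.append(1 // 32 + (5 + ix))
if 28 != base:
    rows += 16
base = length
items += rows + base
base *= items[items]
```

Transformed code:
base = rows + base + 14
if items == base:
    rows = 7 * 31
rows = 11 >= items
rows = base
length = [1 // 32 + (5 + ix) for ix in rows if base > items]
if 28 != base:
    rows = rows + 16
base = length
items = items + (rows + base)
base = base * items[items]

11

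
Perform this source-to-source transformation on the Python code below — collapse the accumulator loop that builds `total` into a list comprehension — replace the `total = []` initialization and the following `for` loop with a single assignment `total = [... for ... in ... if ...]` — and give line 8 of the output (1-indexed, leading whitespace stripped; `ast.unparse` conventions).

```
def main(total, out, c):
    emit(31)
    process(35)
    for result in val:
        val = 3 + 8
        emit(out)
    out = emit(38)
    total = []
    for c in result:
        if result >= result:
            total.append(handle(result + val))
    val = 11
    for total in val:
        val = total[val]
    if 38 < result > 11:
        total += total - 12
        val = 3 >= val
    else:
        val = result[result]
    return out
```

Transformed code:
def main(total, out, c):
    emit(31)
    process(35)
    for result in val:
        val = 3 + 8
        emit(out)
    out = emit(38)
    total = [handle(result + val) for c in result if result >= result]
    val = 11
    for total in val:
        val = total[val]
    if 38 < result > 11:
        total += total - 12
        val = 3 >= val
    else:
        val = result[result]
    return out

total = [handle(result + val) for c in result if result >= result]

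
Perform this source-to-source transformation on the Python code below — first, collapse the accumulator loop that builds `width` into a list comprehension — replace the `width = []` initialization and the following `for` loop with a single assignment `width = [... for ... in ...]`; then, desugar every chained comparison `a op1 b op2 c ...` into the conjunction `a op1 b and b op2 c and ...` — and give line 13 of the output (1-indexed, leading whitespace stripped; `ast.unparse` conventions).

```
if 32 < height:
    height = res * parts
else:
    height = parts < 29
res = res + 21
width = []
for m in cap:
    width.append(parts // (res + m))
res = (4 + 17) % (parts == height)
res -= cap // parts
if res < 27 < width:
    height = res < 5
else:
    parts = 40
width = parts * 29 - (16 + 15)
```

Transformed code:
if 32 < height:
    height = res * parts
else:
    height = parts < 29
res = res + 21
width = [parts // (res + m) for m in cap]
res = (4 + 17) % (parts == height)
res -= cap // parts
if res < 27 and 27 < width:
    height = res < 5
else:
    parts = 40
width = parts * 29 - (16 + 15)

width = parts * 29 - (16 + 15)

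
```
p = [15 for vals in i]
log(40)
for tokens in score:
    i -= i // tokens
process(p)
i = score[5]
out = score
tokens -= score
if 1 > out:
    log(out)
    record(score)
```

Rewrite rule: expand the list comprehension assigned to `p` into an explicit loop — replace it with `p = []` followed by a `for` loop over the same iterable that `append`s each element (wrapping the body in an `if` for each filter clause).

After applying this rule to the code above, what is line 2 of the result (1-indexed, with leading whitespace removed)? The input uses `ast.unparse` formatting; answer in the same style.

for vals in i:

Transformed code:
p = []
for vals in i:
    p.append(15)
log(40)
for tokens in score:
    i -= i // tokens
process(p)
i = score[5]
out = score
tokens -= score
if 1 > out:
    log(out)
    record(score)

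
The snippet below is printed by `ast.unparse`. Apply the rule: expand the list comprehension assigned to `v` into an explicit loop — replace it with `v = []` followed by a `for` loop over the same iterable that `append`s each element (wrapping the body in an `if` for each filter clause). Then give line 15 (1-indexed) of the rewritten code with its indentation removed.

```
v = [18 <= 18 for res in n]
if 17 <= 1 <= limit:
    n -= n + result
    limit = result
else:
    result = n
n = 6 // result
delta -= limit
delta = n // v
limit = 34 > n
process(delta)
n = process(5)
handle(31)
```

handle(31)

Transformed code:
v = []
for res in n:
    v.append(18 <= 18)
if 17 <= 1 <= limit:
    n -= n + result
    limit = result
else:
    result = n
n = 6 // result
delta -= limit
delta = n // v
limit = 34 > n
process(delta)
n = process(5)
handle(31)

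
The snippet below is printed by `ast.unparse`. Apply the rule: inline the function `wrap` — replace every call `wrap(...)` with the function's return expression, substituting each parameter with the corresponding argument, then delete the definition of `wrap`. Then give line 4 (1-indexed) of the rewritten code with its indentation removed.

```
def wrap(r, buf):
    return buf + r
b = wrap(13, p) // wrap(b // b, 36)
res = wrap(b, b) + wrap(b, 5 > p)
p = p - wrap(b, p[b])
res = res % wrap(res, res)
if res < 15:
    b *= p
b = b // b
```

Transformed code:
b = (p + 13) // (36 + b // b)
res = b + b + ((5 > p) + b)
p = p - (p[b] + b)
res = res % (res + res)
if res < 15:
    b *= p
b = b // b

res = res % (res + res)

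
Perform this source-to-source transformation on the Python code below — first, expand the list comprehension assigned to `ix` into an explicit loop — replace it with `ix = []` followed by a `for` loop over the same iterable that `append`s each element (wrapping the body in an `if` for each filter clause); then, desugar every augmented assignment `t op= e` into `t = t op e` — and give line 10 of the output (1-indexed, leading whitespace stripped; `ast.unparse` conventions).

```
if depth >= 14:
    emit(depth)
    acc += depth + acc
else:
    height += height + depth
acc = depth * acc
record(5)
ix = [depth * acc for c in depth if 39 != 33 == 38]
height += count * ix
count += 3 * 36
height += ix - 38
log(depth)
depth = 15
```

if 39 != 33 == 38:

Transformed code:
if depth >= 14:
    emit(depth)
    acc = acc + (depth + acc)
else:
    height = height + (height + depth)
acc = depth * acc
record(5)
ix = []
for c in depth:
    if 39 != 33 == 38:
        ix.append(depth * acc)
height = height + count * ix
count = count + 3 * 36
height = height + (ix - 38)
log(depth)
depth = 15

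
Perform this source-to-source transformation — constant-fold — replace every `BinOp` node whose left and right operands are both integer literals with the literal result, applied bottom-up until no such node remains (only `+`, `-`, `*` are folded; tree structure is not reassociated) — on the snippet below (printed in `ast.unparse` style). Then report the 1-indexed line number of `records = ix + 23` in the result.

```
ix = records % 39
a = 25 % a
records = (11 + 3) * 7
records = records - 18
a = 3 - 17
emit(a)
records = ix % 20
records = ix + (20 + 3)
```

8

Transformed code:
ix = records % 39
a = 25 % a
records = 98
records = records - 18
a = -14
emit(a)
records = ix % 20
records = ix + 23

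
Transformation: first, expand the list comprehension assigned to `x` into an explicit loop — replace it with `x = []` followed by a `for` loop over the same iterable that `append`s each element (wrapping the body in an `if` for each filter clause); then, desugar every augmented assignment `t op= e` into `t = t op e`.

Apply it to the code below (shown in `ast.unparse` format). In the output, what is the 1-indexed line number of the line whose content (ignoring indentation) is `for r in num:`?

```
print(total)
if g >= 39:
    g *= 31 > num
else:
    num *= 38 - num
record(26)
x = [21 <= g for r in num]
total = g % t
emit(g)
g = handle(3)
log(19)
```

8

Transformed code:
print(total)
if g >= 39:
    g = g * (31 > num)
else:
    num = num * (38 - num)
record(26)
x = []
for r in num:
    x.append(21 <= g)
total = g % t
emit(g)
g = handle(3)
log(19)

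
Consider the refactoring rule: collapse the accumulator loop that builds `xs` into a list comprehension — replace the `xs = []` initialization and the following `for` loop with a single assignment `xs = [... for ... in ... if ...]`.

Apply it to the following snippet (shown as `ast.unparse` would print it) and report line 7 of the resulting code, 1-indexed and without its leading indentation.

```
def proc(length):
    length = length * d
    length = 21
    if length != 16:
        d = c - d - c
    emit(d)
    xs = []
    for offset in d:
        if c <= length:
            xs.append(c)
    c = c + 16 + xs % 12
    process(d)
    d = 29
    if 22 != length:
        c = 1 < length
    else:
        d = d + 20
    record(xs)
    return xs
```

Transformed code:
def proc(length):
    length = length * d
    length = 21
    if length != 16:
        d = c - d - c
    emit(d)
    xs = [c for offset in d if c <= length]
    c = c + 16 + xs % 12
    process(d)
    d = 29
    if 22 != length:
        c = 1 < length
    else:
        d = d + 20
    record(xs)
    return xs

xs = [c for offset in d if c <= length]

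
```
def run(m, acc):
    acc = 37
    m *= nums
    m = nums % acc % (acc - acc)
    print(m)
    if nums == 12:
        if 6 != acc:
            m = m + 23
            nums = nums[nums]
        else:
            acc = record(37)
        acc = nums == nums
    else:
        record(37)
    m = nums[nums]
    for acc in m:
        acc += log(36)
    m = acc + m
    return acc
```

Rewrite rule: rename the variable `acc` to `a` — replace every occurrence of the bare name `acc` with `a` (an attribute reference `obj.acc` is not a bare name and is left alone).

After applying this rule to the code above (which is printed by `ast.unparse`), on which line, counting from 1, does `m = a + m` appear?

Transformed code:
def run(m, a):
    a = 37
    m *= nums
    m = nums % a % (a - a)
    print(m)
    if nums == 12:
        if 6 != a:
            m = m + 23
            nums = nums[nums]
        else:
            a = record(37)
        a = nums == nums
    else:
        record(37)
    m = nums[nums]
    for a in m:
        a += log(36)
    m = a + m
    return a

18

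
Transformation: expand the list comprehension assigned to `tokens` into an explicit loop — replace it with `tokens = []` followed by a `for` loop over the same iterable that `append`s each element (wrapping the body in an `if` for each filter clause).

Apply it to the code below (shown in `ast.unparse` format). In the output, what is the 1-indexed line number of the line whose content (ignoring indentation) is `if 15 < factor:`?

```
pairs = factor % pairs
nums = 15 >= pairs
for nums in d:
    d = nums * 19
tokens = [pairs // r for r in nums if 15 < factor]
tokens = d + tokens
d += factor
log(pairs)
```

Transformed code:
pairs = factor % pairs
nums = 15 >= pairs
for nums in d:
    d = nums * 19
tokens = []
for r in nums:
    if 15 < factor:
        tokens.append(pairs // r)
tokens = d + tokens
d += factor
log(pairs)

7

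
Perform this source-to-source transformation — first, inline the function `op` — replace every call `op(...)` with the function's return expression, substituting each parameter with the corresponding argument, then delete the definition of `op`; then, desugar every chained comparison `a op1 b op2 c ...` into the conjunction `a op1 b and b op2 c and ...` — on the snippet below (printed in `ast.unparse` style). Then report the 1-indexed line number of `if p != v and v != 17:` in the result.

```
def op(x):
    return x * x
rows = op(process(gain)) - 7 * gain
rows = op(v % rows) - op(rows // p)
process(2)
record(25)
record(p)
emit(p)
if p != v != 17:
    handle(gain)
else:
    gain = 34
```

7

Transformed code:
rows = process(gain) * process(gain) - 7 * gain
rows = v % rows * (v % rows) - rows // p * (rows // p)
process(2)
record(25)
record(p)
emit(p)
if p != v and v != 17:
    handle(gain)
else:
    gain = 34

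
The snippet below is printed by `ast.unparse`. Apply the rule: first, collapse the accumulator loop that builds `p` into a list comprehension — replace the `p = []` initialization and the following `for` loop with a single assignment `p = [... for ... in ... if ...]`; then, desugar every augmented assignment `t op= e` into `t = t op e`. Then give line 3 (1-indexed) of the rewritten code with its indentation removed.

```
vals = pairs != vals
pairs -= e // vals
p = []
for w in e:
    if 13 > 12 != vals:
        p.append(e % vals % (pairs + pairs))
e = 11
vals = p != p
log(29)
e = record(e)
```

Transformed code:
vals = pairs != vals
pairs = pairs - e // vals
p = [e % vals % (pairs + pairs) for w in e if 13 > 12 != vals]
e = 11
vals = p != p
log(29)
e = record(e)

p = [e % vals % (pairs + pairs) for w in e if 13 > 12 != vals]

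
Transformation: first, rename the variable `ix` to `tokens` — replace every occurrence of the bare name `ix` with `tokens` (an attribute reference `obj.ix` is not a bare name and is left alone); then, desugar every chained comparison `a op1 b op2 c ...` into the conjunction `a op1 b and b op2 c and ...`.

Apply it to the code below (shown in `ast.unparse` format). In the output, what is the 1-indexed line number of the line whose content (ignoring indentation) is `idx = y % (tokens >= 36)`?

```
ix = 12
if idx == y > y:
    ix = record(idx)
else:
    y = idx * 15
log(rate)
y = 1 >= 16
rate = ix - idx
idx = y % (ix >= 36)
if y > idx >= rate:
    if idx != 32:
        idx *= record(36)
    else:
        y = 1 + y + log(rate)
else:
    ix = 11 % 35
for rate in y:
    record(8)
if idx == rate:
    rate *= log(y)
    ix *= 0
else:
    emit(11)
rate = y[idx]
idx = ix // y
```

Transformed code:
tokens = 12
if idx == y and y > y:
    tokens = record(idx)
else:
    y = idx * 15
log(rate)
y = 1 >= 16
rate = tokens - idx
idx = y % (tokens >= 36)
if y > idx and idx >= rate:
    if idx != 32:
        idx *= record(36)
    else:
        y = 1 + y + log(rate)
else:
    tokens = 11 % 35
for rate in y:
    record(8)
if idx == rate:
    rate *= log(y)
    tokens *= 0
else:
    emit(11)
rate = y[idx]
idx = tokens // y

9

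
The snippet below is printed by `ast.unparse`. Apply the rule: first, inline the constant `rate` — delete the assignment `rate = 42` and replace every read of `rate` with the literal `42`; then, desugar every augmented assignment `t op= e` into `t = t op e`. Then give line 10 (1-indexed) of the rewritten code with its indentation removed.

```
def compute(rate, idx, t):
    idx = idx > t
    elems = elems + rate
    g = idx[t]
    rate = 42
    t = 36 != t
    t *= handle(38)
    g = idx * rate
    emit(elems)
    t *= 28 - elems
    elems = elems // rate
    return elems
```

Transformed code:
def compute(rate, idx, t):
    idx = idx > t
    elems = elems + 42
    g = idx[t]
    t = 36 != t
    t = t * handle(38)
    g = idx * 42
    emit(elems)
    t = t * (28 - elems)
    elems = elems // 42
    return elems

elems = elems // 42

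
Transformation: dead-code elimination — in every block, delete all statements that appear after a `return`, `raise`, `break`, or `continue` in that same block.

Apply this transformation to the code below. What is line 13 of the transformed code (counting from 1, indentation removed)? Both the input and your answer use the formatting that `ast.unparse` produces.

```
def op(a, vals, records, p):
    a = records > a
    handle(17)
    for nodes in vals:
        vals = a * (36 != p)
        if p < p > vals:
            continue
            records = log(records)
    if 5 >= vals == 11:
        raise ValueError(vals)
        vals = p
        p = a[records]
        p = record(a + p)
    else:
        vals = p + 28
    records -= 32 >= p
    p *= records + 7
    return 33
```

Transformed code:
def op(a, vals, records, p):
    a = records > a
    handle(17)
    for nodes in vals:
        vals = a * (36 != p)
        if p < p > vals:
            continue
    if 5 >= vals == 11:
        raise ValueError(vals)
    else:
        vals = p + 28
    records -= 32 >= p
    p *= records + 7
    return 33

p *= records + 7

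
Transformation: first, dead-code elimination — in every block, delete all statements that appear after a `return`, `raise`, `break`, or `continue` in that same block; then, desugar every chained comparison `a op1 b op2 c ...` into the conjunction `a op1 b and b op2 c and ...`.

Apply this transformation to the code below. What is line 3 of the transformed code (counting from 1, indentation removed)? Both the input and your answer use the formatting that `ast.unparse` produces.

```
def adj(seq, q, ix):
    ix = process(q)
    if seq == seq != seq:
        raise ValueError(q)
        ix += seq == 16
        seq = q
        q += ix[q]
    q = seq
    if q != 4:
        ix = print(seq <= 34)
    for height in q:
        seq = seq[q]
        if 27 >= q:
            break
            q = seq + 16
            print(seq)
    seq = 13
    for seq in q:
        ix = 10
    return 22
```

if seq == seq and seq != seq:

Transformed code:
def adj(seq, q, ix):
    ix = process(q)
    if seq == seq and seq != seq:
        raise ValueError(q)
    q = seq
    if q != 4:
        ix = print(seq <= 34)
    for height in q:
        seq = seq[q]
        if 27 >= q:
            break
    seq = 13
    for seq in q:
        ix = 10
    return 22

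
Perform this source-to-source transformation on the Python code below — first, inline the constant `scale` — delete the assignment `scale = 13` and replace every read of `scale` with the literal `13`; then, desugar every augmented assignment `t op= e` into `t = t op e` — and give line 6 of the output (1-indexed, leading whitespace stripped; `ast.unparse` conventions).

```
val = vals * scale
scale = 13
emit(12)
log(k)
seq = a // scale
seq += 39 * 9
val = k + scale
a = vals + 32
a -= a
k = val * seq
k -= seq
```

Transformed code:
val = vals * 13
emit(12)
log(k)
seq = a // 13
seq = seq + 39 * 9
val = k + 13
a = vals + 32
a = a - a
k = val * seq
k = k - seq

val = k + 13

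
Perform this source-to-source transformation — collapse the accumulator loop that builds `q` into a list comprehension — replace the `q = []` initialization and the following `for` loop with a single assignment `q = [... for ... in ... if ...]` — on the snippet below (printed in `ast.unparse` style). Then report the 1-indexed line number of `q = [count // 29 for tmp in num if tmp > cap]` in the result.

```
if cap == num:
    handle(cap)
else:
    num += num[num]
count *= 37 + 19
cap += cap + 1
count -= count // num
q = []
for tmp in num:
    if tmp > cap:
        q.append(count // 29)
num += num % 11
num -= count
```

8

Transformed code:
if cap == num:
    handle(cap)
else:
    num += num[num]
count *= 37 + 19
cap += cap + 1
count -= count // num
q = [count // 29 for tmp in num if tmp > cap]
num += num % 11
num -= count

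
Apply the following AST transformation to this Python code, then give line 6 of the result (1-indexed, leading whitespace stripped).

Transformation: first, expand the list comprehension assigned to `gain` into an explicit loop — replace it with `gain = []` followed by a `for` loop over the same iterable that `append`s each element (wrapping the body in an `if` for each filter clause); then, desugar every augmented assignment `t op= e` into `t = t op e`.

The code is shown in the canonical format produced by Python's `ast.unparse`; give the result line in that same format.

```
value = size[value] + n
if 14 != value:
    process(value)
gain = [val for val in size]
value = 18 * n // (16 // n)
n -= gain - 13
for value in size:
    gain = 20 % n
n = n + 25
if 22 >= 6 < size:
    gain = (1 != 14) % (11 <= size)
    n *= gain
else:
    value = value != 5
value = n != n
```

gain.append(val)

Transformed code:
value = size[value] + n
if 14 != value:
    process(value)
gain = []
for val in size:
    gain.append(val)
value = 18 * n // (16 // n)
n = n - (gain - 13)
for value in size:
    gain = 20 % n
n = n + 25
if 22 >= 6 < size:
    gain = (1 != 14) % (11 <= size)
    n = n * gain
else:
    value = value != 5
value = n != n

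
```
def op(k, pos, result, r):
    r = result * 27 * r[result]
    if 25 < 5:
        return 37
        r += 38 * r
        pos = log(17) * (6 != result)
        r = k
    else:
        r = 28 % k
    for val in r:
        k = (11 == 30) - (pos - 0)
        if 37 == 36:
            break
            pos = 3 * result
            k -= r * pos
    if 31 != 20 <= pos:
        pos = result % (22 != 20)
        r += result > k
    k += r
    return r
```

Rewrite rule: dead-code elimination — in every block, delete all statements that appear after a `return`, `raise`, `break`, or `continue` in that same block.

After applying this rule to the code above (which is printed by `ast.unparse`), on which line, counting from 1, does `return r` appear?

Transformed code:
def op(k, pos, result, r):
    r = result * 27 * r[result]
    if 25 < 5:
        return 37
    else:
        r = 28 % k
    for val in r:
        k = (11 == 30) - (pos - 0)
        if 37 == 36:
            break
    if 31 != 20 <= pos:
        pos = result % (22 != 20)
        r += result > k
    k += r
    return r

15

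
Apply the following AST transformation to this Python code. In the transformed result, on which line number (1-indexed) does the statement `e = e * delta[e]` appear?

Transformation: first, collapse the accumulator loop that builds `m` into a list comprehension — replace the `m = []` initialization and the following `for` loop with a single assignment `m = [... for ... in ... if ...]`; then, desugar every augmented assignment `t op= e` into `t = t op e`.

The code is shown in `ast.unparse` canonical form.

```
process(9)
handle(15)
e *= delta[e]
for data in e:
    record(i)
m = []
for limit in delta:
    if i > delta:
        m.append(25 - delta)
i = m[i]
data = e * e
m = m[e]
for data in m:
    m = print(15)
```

3

Transformed code:
process(9)
handle(15)
e = e * delta[e]
for data in e:
    record(i)
m = [25 - delta for limit in delta if i > delta]
i = m[i]
data = e * e
m = m[e]
for data in m:
    m = print(15)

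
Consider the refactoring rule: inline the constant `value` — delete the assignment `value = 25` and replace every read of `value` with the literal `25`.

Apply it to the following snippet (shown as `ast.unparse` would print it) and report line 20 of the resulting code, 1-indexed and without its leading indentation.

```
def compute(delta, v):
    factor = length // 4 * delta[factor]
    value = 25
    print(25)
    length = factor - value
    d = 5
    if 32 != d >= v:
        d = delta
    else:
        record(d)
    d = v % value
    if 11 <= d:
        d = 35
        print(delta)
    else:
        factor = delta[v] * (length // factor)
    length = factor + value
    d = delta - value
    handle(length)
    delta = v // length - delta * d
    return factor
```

return factor

Transformed code:
def compute(delta, v):
    factor = length // 4 * delta[factor]
    print(25)
    length = factor - 25
    d = 5
    if 32 != d >= v:
        d = delta
    else:
        record(d)
    d = v % 25
    if 11 <= d:
        d = 35
        print(delta)
    else:
        factor = delta[v] * (length // factor)
    length = factor + 25
    d = delta - 25
    handle(length)
    delta = v // length - delta * d
    return factor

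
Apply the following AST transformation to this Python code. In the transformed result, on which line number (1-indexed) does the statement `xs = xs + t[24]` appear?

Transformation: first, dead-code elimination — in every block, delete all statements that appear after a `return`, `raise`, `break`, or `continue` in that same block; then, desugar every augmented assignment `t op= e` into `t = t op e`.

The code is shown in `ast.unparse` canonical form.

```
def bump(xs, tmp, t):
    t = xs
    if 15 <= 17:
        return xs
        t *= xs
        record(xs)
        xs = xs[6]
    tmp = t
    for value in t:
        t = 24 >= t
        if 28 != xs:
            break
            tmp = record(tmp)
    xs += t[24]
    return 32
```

Transformed code:
def bump(xs, tmp, t):
    t = xs
    if 15 <= 17:
        return xs
    tmp = t
    for value in t:
        t = 24 >= t
        if 28 != xs:
            break
    xs = xs + t[24]
    return 32

10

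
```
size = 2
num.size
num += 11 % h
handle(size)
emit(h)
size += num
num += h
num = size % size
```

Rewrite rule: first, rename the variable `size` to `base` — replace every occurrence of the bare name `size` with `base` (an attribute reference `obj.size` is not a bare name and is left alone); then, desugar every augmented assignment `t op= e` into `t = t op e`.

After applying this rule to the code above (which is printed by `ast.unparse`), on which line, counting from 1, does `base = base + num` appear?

6

Transformed code:
base = 2
num.size
num = num + 11 % h
handle(base)
emit(h)
base = base + num
num = num + h
num = base % base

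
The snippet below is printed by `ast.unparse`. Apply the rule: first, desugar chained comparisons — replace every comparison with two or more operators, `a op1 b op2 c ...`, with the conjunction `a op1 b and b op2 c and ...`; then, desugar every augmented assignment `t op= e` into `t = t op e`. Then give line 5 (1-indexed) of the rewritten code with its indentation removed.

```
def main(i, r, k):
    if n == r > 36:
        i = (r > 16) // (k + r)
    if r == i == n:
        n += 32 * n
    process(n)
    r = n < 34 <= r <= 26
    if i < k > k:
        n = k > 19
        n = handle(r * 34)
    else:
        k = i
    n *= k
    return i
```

Transformed code:
def main(i, r, k):
    if n == r and r > 36:
        i = (r > 16) // (k + r)
    if r == i and i == n:
        n = n + 32 * n
    process(n)
    r = n < 34 and 34 <= r and (r <= 26)
    if i < k and k > k:
        n = k > 19
        n = handle(r * 34)
    else:
        k = i
    n = n * k
    return i

n = n + 32 * n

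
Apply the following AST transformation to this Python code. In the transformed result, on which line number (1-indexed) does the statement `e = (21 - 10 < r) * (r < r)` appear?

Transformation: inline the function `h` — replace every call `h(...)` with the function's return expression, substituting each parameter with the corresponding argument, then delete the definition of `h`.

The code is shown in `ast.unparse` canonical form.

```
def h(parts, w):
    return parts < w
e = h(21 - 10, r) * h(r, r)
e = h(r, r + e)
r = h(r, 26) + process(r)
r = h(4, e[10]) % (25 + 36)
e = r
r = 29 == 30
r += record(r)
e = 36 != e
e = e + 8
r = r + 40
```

1

Transformed code:
e = (21 - 10 < r) * (r < r)
e = r < r + e
r = (r < 26) + process(r)
r = (4 < e[10]) % (25 + 36)
e = r
r = 29 == 30
r += record(r)
e = 36 != e
e = e + 8
r = r + 40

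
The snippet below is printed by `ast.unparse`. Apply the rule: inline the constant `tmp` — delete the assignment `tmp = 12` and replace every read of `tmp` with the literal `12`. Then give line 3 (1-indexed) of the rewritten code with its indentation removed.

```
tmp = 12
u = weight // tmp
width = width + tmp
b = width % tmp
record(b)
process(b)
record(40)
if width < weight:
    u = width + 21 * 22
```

Transformed code:
u = weight // 12
width = width + 12
b = width % 12
record(b)
process(b)
record(40)
if width < weight:
    u = width + 21 * 22

b = width % 12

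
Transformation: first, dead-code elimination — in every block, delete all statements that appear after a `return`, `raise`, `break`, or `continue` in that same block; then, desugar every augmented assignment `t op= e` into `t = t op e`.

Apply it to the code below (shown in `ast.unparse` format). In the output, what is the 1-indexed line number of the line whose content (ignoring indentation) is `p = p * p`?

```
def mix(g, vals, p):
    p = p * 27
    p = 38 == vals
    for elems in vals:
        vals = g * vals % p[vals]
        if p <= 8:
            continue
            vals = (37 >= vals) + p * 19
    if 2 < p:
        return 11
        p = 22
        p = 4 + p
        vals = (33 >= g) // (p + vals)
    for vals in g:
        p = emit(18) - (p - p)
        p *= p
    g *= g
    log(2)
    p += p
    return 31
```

Transformed code:
def mix(g, vals, p):
    p = p * 27
    p = 38 == vals
    for elems in vals:
        vals = g * vals % p[vals]
        if p <= 8:
            continue
    if 2 < p:
        return 11
    for vals in g:
        p = emit(18) - (p - p)
        p = p * p
    g = g * g
    log(2)
    p = p + p
    return 31

12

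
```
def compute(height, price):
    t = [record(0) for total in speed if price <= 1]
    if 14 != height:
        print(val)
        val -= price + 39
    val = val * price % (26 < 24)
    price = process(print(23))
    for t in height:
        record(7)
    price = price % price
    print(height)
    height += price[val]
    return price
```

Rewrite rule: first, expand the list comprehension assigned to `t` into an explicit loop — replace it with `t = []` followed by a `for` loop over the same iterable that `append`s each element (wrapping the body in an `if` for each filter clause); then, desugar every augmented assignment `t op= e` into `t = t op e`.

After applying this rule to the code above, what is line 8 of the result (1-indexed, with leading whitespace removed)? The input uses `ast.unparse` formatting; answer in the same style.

val = val - (price + 39)

Transformed code:
def compute(height, price):
    t = []
    for total in speed:
        if price <= 1:
            t.append(record(0))
    if 14 != height:
        print(val)
        val = val - (price + 39)
    val = val * price % (26 < 24)
    price = process(print(23))
    for t in height:
        record(7)
    price = price % price
    print(height)
    height = height + price[val]
    return price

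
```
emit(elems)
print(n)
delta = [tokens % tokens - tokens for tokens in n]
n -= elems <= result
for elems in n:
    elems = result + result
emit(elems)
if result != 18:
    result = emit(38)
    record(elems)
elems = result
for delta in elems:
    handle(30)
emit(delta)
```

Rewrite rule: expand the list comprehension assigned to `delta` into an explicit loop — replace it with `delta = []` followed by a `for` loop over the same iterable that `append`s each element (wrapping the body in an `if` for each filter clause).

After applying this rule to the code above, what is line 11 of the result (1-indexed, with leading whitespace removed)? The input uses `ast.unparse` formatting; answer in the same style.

Transformed code:
emit(elems)
print(n)
delta = []
for tokens in n:
    delta.append(tokens % tokens - tokens)
n -= elems <= result
for elems in n:
    elems = result + result
emit(elems)
if result != 18:
    result = emit(38)
    record(elems)
elems = result
for delta in elems:
    handle(30)
emit(delta)

result = emit(38)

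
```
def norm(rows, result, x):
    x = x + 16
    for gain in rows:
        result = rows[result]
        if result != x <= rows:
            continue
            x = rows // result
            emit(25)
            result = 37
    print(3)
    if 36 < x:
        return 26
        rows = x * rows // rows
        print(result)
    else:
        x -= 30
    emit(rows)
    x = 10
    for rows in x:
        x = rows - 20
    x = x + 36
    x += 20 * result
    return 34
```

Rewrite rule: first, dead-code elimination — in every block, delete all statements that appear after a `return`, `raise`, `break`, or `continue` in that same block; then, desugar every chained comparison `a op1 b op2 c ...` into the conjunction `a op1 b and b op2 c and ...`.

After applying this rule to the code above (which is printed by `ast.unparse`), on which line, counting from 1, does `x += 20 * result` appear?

17

Transformed code:
def norm(rows, result, x):
    x = x + 16
    for gain in rows:
        result = rows[result]
        if result != x and x <= rows:
            continue
    print(3)
    if 36 < x:
        return 26
    else:
        x -= 30
    emit(rows)
    x = 10
    for rows in x:
        x = rows - 20
    x = x + 36
    x += 20 * result
    return 34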